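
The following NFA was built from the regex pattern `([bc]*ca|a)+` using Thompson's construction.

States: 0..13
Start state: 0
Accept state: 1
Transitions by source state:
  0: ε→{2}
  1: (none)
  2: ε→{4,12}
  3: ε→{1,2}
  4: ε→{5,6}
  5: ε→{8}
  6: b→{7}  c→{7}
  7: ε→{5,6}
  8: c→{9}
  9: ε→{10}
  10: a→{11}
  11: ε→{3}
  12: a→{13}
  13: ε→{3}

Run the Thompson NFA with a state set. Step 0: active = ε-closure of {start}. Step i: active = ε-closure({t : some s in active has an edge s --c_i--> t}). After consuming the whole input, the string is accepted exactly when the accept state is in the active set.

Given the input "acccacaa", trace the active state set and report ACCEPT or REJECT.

S₀ = ε-closure({0}) = {0,2,4,5,6,8,12}
'a' @ 1: {1,2,3,4,5,6,8,12,13}  ✓accept
'c' @ 2: {5,6,7,8,9,10}
'c' @ 3: {5,6,7,8,9,10}
'c' @ 4: {5,6,7,8,9,10}
'a' @ 5: {1,2,3,4,5,6,8,11,12}  ✓accept
'c' @ 6: {5,6,7,8,9,10}
'a' @ 7: {1,2,3,4,5,6,8,11,12}  ✓accept
'a' @ 8: {1,2,3,4,5,6,8,12,13}  ✓accept
final: {1,2,3,4,5,6,8,12,13}; accept 1 in set

Answer: ACCEPT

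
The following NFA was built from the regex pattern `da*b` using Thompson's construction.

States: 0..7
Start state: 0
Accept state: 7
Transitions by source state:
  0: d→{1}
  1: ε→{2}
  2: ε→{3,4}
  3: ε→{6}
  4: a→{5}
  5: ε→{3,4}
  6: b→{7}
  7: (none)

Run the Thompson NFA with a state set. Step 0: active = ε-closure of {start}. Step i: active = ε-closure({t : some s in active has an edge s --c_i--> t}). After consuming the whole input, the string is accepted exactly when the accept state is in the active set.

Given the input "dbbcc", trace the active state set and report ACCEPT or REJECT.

Answer: REJECT

Derivation:
initial (ε-close {0}): {0}
'd' @ 1: {1,2,3,4,6}
'b' @ 2: {7}  (accept∈set)
'b' @ 3: {}  — no active states
rest 'cc' ignored (set empty)
after full input: {}  (accept=7 not in)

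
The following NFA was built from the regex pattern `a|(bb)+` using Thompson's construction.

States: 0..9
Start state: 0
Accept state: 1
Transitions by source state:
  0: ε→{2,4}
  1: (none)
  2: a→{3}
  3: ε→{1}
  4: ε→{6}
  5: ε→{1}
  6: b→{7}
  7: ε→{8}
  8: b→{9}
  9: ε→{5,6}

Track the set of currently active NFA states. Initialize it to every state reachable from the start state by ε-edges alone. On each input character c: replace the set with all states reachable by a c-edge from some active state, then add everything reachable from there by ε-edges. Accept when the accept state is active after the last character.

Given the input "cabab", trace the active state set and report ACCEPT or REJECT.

start: ε-closure({0}) = {0,2,4,6}
'c' @ 1: {}  — no active states
rest 'abab' ignored (set empty)
after full input: {}  (accept=1 not in)

Answer: REJECT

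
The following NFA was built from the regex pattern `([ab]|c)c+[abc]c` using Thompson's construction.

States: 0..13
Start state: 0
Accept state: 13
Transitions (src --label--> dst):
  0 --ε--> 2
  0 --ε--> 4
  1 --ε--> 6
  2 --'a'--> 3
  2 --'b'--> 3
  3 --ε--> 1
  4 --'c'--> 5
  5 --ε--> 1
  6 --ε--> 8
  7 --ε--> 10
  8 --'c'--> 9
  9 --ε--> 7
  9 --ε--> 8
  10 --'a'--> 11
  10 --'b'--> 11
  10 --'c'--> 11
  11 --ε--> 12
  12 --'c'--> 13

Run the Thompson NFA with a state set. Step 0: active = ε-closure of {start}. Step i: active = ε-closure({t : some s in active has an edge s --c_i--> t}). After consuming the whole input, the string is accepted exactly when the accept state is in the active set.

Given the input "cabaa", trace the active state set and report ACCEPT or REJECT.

Answer: REJECT

Derivation:
initial (ε-close {0}): {0,2,4}
'c' @ 1: {1,5,6,8}
'a' @ 2: {}  — no active states
rest 'baa' ignored (set empty)
end set {} — state 13 not in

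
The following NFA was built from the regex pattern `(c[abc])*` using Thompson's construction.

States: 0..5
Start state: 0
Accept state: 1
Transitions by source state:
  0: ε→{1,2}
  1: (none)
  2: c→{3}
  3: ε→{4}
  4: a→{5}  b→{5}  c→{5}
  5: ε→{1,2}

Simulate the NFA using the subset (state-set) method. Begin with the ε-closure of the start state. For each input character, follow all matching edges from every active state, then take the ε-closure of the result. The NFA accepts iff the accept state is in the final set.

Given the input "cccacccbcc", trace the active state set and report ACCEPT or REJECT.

Answer: ACCEPT

Trace:
S₀ = ε-closure({0}) = {0,1,2}
'c' @ 1: {3,4}
'c' @ 2: {1,2,5}  [accepting]
'c' @ 3: {3,4}
'a' @ 4: {1,2,5}  [accepting]
'c' @ 5: {3,4}
'c' @ 6: {1,2,5}  [accepting]
'c' @ 7: {3,4}
'b' @ 8: {1,2,5}  [accepting]
'c' @ 9: {3,4}
'c' @ 10: {1,2,5}  [accepting]
end set {1,2,5} — state 1 in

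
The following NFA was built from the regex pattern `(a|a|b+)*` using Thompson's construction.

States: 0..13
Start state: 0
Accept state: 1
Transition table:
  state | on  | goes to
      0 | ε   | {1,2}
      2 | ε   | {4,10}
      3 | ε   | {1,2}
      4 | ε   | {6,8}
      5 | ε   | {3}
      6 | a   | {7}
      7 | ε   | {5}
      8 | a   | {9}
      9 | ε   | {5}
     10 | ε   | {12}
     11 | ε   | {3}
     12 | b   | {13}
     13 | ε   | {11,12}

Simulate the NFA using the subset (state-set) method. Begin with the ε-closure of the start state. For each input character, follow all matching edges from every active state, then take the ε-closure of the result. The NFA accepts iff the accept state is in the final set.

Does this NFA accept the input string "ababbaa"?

Answer: ACCEPT

Steps:
start: ε-closure({0}) = {0,1,2,4,6,8,10,12}
'a' @ 1: {1,2,3,4,5,6,7,8,9,10,12}  [accepting]
'b' @ 2: {1,2,3,4,6,8,10,11,12,13}  [accepting]
'a' @ 3: {1,2,3,4,5,6,7,8,9,10,12}  [accepting]
'b' @ 4: {1,2,3,4,6,8,10,11,12,13}  [accepting]
'b' @ 5: {1,2,3,4,6,8,10,11,12,13}  [accepting]
'a' @ 6: {1,2,3,4,5,6,7,8,9,10,12}  [accepting]
'a' @ 7: {1,2,3,4,5,6,7,8,9,10,12}  [accepting]
final: {1,2,3,4,5,6,7,8,9,10,12}; accept 1 in set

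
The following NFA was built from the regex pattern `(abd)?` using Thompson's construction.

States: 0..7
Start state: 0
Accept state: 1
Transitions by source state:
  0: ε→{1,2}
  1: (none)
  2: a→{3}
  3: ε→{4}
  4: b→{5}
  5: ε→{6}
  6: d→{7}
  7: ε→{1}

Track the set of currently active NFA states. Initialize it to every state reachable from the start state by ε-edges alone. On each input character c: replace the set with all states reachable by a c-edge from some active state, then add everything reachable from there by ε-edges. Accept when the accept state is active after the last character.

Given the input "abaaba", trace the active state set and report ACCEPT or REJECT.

S₀ = ε-closure({0}) = {0,1,2}
'a' @ 1: {3,4}
'b' @ 2: {5,6}
'a' @ 3: {}  — no active states
rest 'aba' ignored (set empty)
after full input: {}  (accept=1 not in)

Answer: REJECT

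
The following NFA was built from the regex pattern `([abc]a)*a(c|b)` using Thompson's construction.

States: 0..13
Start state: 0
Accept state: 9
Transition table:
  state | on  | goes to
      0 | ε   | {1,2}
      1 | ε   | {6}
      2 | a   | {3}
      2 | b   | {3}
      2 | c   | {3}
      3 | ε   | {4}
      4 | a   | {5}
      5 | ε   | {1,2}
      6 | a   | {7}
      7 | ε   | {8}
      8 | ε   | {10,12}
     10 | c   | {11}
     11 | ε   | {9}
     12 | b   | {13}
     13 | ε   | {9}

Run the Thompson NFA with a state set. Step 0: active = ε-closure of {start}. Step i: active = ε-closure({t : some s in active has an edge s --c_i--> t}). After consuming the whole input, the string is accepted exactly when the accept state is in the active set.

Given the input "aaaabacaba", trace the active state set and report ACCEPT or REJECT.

Answer: REJECT

Derivation:
start: ε-closure({0}) = {0,1,2,6}
'a' @ 1: {3,4,7,8,10,12}
'a' @ 2: {1,2,5,6}
'a' @ 3: {3,4,7,8,10,12}
'a' @ 4: {1,2,5,6}
'b' @ 5: {3,4}
'a' @ 6: {1,2,5,6}
'c' @ 7: {3,4}
'a' @ 8: {1,2,5,6}
'b' @ 9: {3,4}
'a' @ 10: {1,2,5,6}
end set {1,2,5,6} — state 9 not in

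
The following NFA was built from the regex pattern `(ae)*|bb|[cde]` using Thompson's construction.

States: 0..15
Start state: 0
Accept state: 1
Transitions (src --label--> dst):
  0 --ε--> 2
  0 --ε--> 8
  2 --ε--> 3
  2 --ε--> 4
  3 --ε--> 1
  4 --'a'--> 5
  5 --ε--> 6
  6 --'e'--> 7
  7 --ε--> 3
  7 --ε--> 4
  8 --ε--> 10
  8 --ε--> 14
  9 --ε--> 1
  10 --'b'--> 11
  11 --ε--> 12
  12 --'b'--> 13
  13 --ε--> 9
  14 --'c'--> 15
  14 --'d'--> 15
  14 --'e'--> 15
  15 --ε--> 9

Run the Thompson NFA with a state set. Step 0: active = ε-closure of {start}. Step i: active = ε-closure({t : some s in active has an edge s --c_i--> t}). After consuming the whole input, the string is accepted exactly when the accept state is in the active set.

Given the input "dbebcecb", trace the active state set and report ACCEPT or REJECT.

start: ε-closure({0}) = {0,1,2,3,4,8,10,14}
'd' @ 1: {1,9,15}  ✓accept
'b' @ 2: {}  — no active states
rest 'ebcecb' ignored (set empty)
end set {} — state 1 not in

Answer: REJECT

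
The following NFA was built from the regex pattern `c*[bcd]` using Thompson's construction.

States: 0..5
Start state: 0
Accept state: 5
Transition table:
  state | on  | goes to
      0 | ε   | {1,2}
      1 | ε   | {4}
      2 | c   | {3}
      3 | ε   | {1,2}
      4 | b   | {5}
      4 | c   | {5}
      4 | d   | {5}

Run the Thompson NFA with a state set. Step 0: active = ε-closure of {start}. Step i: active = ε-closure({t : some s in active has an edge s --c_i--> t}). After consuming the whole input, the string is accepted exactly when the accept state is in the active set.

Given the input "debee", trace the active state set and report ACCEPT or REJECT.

S₀ = ε-closure({0}) = {0,1,2,4}
'd' @ 1: {5}  [accepting]
'e' @ 2: {}  — state set empty
rest 'bee' ignored (set empty)
end set {} — state 5 not in

Answer: REJECT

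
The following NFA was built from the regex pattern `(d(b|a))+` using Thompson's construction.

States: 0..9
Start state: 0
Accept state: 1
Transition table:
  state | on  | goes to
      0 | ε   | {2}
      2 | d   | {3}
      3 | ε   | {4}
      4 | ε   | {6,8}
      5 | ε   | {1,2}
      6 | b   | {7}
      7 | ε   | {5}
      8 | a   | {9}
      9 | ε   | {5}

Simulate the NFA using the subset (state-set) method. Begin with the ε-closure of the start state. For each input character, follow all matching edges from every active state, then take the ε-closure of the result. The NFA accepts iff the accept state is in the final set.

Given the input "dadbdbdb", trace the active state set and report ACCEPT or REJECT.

S₀ = ε-closure({0}) = {0,2}
'd' @ 1: {3,4,6,8}
'a' @ 2: {1,2,5,9}  [accepting]
'd' @ 3: {3,4,6,8}
'b' @ 4: {1,2,5,7}  [accepting]
'd' @ 5: {3,4,6,8}
'b' @ 6: {1,2,5,7}  [accepting]
'd' @ 7: {3,4,6,8}
'b' @ 8: {1,2,5,7}  [accepting]
final: {1,2,5,7}; accept 1 in set

Answer: ACCEPT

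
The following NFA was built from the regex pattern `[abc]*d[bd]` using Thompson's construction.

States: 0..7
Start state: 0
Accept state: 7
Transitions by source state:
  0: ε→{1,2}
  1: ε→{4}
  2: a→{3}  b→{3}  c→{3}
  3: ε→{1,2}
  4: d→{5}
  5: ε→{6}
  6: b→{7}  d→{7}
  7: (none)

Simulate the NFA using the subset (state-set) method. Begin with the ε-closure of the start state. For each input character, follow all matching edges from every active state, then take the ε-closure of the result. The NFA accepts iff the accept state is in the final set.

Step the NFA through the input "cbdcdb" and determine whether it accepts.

start: ε-closure({0}) = {0,1,2,4}
'c' @ 1: {1,2,3,4}
'b' @ 2: {1,2,3,4}
'd' @ 3: {5,6}
'c' @ 4: {}  — no active states
rest 'db' ignored (set empty)
after full input: {}  (accept=7 not in)

Answer: REJECT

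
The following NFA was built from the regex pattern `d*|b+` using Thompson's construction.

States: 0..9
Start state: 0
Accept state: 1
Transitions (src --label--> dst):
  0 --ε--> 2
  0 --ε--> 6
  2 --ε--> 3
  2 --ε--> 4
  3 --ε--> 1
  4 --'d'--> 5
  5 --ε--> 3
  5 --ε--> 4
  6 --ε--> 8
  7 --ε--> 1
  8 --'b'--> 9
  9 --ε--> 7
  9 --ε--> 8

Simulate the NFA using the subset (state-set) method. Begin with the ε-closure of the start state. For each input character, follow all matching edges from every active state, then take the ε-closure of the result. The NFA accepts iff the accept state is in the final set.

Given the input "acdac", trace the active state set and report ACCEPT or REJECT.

start: ε-closure({0}) = {0,1,2,3,4,6,8}
'a' @ 1: {}  — dead — no transitions
rest 'cdac' ignored (set empty)
end set {} — state 1 not in

Answer: REJECT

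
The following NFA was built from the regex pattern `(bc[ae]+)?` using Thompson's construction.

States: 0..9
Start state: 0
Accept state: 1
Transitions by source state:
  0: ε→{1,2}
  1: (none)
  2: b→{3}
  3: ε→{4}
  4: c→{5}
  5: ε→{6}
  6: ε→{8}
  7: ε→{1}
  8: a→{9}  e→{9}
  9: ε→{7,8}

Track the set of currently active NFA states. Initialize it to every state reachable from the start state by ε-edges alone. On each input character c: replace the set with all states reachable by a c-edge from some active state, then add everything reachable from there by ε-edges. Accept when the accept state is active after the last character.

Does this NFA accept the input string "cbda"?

S₀ = ε-closure({0}) = {0,1,2}
'c' @ 1: {}  — state set empty
rest 'bda' ignored (set empty)
after full input: {}  (accept=1 not in)

Answer: REJECT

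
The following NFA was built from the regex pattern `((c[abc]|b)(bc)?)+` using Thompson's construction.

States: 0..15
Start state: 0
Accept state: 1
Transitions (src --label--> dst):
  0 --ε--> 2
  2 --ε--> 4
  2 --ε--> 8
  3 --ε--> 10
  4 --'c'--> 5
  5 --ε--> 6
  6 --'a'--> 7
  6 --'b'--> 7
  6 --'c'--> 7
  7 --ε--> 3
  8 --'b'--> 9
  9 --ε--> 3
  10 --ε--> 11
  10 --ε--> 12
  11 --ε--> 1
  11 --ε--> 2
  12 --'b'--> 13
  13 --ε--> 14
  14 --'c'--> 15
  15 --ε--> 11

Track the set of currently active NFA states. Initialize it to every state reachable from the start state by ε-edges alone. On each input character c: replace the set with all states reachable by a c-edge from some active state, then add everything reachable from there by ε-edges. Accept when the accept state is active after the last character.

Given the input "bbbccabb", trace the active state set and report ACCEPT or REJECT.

initial (ε-close {0}): {0,2,4,8}
'b' @ 1: {1,2,3,4,8,9,10,11,12}  (accept∈set)
'b' @ 2: {1,2,3,4,8,9,10,11,12,13,14}  (accept∈set)
'b' @ 3: {1,2,3,4,8,9,10,11,12,13,14}  (accept∈set)
'c' @ 4: {1,2,4,5,6,8,11,15}  (accept∈set)
'c' @ 5: {1,2,3,4,5,6,7,8,10,11,12}  (accept∈set)
'a' @ 6: {1,2,3,4,7,8,10,11,12}  (accept∈set)
'b' @ 7: {1,2,3,4,8,9,10,11,12,13,14}  (accept∈set)
'b' @ 8: {1,2,3,4,8,9,10,11,12,13,14}  (accept∈set)
after full input: {1,2,3,4,8,9,10,11,12,13,14}  (accept=1 in)

Answer: ACCEPT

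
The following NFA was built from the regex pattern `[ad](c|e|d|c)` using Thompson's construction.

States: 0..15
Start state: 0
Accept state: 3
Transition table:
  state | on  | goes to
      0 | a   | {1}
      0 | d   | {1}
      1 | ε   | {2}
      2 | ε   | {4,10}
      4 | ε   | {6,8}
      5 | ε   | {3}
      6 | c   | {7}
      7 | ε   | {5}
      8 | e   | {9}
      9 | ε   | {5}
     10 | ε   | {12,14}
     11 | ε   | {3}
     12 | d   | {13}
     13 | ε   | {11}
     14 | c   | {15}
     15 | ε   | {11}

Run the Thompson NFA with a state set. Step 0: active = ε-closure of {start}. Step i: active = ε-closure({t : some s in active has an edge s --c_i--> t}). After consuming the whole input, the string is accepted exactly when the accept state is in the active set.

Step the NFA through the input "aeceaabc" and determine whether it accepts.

Answer: REJECT

Derivation:
S₀ = ε-closure({0}) = {0}
'a' @ 1: {1,2,4,6,8,10,12,14}
'e' @ 2: {3,5,9}  ✓accept
'c' @ 3: {}  — dead — no transitions
rest 'eaabc' ignored (set empty)
final: {}; accept 3 not in set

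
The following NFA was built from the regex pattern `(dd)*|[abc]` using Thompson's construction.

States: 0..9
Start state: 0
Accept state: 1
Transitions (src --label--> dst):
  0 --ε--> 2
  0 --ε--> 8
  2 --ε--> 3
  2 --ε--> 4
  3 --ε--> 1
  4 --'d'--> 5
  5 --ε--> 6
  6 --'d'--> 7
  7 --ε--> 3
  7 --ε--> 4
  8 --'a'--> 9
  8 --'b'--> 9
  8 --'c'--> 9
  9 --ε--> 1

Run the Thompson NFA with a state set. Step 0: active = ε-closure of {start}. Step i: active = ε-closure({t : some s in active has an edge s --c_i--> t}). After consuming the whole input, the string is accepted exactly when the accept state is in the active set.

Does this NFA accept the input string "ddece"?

initial (ε-close {0}): {0,1,2,3,4,8}
'd' @ 1: {5,6}
'd' @ 2: {1,3,4,7}  ✓accept
'e' @ 3: {}  — dead — no transitions
rest 'ce' ignored (set empty)
end set {} — state 1 not in

Answer: REJECT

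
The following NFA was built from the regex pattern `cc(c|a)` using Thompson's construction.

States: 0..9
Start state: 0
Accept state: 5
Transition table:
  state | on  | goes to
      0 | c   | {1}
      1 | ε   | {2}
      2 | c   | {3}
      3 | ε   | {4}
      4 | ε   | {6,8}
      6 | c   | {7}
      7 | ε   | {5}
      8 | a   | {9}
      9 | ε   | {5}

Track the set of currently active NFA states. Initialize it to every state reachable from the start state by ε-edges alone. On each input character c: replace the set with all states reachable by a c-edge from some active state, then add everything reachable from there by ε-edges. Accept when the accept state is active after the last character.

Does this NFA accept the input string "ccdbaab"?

initial (ε-close {0}): {0}
'c' @ 1: {1,2}
'c' @ 2: {3,4,6,8}
'd' @ 3: {}  — dead — no transitions
rest 'baab' ignored (set empty)
end set {} — state 5 not in

Answer: REJECT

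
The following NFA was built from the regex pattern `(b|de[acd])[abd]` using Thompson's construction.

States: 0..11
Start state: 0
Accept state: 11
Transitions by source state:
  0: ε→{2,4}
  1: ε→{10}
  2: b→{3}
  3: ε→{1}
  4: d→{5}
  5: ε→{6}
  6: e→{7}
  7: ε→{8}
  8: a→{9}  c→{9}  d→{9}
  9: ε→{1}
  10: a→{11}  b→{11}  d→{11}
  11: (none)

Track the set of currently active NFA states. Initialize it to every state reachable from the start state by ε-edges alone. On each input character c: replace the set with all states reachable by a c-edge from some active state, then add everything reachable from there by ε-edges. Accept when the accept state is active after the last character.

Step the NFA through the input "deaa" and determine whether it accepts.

Answer: ACCEPT

Derivation:
initial (ε-close {0}): {0,2,4}
'd' @ 1: {5,6}
'e' @ 2: {7,8}
'a' @ 3: {1,9,10}
'a' @ 4: {11}  (accept∈set)
final: {11}; accept 11 in set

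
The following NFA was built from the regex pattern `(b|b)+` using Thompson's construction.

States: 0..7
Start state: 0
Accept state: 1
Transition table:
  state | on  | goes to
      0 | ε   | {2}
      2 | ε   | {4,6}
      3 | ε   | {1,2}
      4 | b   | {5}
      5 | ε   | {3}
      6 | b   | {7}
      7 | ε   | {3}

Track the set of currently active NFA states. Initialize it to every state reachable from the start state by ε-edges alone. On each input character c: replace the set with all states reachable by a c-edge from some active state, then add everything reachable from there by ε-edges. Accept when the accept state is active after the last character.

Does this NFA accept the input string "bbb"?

Answer: ACCEPT

Trace:
S₀ = ε-closure({0}) = {0,2,4,6}
'b' @ 1: {1,2,3,4,5,6,7}  (accept∈set)
'b' @ 2: {1,2,3,4,5,6,7}  (accept∈set)
'b' @ 3: {1,2,3,4,5,6,7}  (accept∈set)
final: {1,2,3,4,5,6,7}; accept 1 in set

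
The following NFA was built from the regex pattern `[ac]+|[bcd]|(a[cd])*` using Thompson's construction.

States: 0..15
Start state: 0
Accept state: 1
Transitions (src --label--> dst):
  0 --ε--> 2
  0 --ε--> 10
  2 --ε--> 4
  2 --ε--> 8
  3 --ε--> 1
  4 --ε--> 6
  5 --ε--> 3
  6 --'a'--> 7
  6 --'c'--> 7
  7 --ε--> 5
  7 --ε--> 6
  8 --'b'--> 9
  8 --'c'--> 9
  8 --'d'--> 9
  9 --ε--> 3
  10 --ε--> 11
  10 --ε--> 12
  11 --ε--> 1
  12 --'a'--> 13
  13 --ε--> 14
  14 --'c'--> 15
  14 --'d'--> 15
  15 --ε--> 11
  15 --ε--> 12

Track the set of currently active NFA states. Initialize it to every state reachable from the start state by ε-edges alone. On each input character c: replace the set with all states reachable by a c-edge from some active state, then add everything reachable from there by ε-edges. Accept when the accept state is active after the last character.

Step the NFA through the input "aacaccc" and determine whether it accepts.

S₀ = ε-closure({0}) = {0,1,2,4,6,8,10,11,12}
'a' @ 1: {1,3,5,6,7,13,14}  (accept∈set)
'a' @ 2: {1,3,5,6,7}  (accept∈set)
'c' @ 3: {1,3,5,6,7}  (accept∈set)
'a' @ 4: {1,3,5,6,7}  (accept∈set)
'c' @ 5: {1,3,5,6,7}  (accept∈set)
'c' @ 6: {1,3,5,6,7}  (accept∈set)
'c' @ 7: {1,3,5,6,7}  (accept∈set)
final: {1,3,5,6,7}; accept 1 in set

Answer: ACCEPT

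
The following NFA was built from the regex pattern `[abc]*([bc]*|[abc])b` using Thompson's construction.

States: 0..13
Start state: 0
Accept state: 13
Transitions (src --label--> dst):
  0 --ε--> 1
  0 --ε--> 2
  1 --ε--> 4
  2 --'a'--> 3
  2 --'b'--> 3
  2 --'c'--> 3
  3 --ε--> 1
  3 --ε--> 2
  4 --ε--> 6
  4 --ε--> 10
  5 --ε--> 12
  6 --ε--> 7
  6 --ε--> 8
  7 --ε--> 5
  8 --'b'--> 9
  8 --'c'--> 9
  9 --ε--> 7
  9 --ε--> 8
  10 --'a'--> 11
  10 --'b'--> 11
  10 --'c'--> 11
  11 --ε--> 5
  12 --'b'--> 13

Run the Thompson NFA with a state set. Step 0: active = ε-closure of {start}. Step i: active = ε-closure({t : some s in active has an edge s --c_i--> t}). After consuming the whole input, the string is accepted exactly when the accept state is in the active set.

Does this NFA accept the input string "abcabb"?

Answer: ACCEPT

Steps:
initial (ε-close {0}): {0,1,2,4,5,6,7,8,10,12}
'a' @ 1: {1,2,3,4,5,6,7,8,10,11,12}
'b' @ 2: {1,2,3,4,5,6,7,8,9,10,11,12,13}  (accept∈set)
'c' @ 3: {1,2,3,4,5,6,7,8,9,10,11,12}
'a' @ 4: {1,2,3,4,5,6,7,8,10,11,12}
'b' @ 5: {1,2,3,4,5,6,7,8,9,10,11,12,13}  (accept∈set)
'b' @ 6: {1,2,3,4,5,6,7,8,9,10,11,12,13}  (accept∈set)
after full input: {1,2,3,4,5,6,7,8,9,10,11,12,13}  (accept=13 in)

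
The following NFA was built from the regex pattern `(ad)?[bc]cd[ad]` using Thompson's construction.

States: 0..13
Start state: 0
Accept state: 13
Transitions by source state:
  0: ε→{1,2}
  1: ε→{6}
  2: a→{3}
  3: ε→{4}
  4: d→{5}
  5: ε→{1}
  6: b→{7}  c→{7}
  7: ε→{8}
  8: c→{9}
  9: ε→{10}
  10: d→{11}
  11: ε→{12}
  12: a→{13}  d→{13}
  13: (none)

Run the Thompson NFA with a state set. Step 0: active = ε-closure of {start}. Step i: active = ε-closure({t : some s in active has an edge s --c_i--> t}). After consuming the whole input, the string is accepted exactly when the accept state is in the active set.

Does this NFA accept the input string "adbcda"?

Answer: ACCEPT

Derivation:
start: ε-closure({0}) = {0,1,2,6}
'a' @ 1: {3,4}
'd' @ 2: {1,5,6}
'b' @ 3: {7,8}
'c' @ 4: {9,10}
'd' @ 5: {11,12}
'a' @ 6: {13}  ✓accept
after full input: {13}  (accept=13 in)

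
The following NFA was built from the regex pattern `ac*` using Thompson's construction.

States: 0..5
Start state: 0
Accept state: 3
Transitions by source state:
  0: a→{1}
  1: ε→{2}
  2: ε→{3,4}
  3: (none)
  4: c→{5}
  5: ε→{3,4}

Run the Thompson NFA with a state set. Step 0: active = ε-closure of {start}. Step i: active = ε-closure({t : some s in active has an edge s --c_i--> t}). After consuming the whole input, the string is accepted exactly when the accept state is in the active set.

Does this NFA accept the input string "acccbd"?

Answer: REJECT

Trace:
start: ε-closure({0}) = {0}
'a' @ 1: {1,2,3,4}  [accepting]
'c' @ 2: {3,4,5}  [accepting]
'c' @ 3: {3,4,5}  [accepting]
'c' @ 4: {3,4,5}  [accepting]
'b' @ 5: {}  — state set empty
rest 'd' ignored (set empty)
end set {} — state 3 not in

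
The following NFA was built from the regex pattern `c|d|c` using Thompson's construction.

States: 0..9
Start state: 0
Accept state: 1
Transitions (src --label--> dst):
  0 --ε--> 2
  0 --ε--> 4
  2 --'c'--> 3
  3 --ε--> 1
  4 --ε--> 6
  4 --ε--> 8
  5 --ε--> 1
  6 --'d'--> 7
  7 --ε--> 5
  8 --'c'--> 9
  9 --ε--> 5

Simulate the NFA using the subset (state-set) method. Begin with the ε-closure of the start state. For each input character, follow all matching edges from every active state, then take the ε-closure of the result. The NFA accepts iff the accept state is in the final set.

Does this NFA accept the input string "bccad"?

Answer: REJECT

Trace:
start: ε-closure({0}) = {0,2,4,6,8}
'b' @ 1: {}  — dead — no transitions
rest 'ccad' ignored (set empty)
after full input: {}  (accept=1 not in)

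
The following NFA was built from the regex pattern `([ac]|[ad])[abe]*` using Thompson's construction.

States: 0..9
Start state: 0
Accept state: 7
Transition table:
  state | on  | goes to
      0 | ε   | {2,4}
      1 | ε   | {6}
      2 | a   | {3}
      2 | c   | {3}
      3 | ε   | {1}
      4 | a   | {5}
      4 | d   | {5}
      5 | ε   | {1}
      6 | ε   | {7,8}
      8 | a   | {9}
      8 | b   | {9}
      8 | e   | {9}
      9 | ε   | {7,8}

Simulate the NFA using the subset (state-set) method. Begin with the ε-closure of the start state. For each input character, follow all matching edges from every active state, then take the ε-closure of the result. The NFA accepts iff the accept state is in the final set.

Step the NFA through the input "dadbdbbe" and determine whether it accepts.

S₀ = ε-closure({0}) = {0,2,4}
'd' @ 1: {1,5,6,7,8}  ✓accept
'a' @ 2: {7,8,9}  ✓accept
'd' @ 3: {}  — dead — no transitions
rest 'bdbbe' ignored (set empty)
after full input: {}  (accept=7 not in)

Answer: REJECT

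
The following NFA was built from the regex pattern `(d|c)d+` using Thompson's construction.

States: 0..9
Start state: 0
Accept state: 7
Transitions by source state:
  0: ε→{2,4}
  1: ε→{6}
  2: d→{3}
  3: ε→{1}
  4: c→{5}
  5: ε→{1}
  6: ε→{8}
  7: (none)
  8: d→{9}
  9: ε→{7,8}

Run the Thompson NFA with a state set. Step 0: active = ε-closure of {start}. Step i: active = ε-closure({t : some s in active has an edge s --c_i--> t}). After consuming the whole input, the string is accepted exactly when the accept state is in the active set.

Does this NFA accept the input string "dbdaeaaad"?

Answer: REJECT

Steps:
start: ε-closure({0}) = {0,2,4}
'd' @ 1: {1,3,6,8}
'b' @ 2: {}  — dead — no transitions
rest 'daeaaad' ignored (set empty)
after full input: {}  (accept=7 not in)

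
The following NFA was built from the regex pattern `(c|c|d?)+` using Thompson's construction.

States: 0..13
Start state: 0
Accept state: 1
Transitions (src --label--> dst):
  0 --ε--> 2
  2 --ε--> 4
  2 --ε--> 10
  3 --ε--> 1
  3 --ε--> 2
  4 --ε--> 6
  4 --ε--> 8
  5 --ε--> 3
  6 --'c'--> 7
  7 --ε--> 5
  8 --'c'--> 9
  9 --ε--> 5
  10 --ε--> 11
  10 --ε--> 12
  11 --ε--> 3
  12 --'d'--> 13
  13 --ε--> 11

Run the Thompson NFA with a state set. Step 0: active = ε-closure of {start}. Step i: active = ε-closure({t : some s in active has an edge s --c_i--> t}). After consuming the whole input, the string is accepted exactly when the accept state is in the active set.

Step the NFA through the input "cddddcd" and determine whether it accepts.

initial (ε-close {0}): {0,1,2,3,4,6,8,10,11,12}
'c' @ 1: {1,2,3,4,5,6,7,8,9,10,11,12}  ✓accept
'd' @ 2: {1,2,3,4,6,8,10,11,12,13}  ✓accept
'd' @ 3: {1,2,3,4,6,8,10,11,12,13}  ✓accept
'd' @ 4: {1,2,3,4,6,8,10,11,12,13}  ✓accept
'd' @ 5: {1,2,3,4,6,8,10,11,12,13}  ✓accept
'c' @ 6: {1,2,3,4,5,6,7,8,9,10,11,12}  ✓accept
'd' @ 7: {1,2,3,4,6,8,10,11,12,13}  ✓accept
final: {1,2,3,4,6,8,10,11,12,13}; accept 1 in set

Answer: ACCEPT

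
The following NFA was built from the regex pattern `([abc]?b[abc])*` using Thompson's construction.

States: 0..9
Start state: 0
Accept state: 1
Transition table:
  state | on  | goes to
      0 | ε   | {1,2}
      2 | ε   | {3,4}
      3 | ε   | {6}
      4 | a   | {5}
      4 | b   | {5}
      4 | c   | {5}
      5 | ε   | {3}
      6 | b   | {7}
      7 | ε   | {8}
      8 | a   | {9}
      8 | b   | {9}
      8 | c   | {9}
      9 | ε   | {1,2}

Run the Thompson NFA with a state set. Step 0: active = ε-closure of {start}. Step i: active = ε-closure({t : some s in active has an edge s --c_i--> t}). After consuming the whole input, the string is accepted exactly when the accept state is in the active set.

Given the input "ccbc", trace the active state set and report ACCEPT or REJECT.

Answer: REJECT

Trace:
start: ε-closure({0}) = {0,1,2,3,4,6}
'c' @ 1: {3,5,6}
'c' @ 2: {}  — dead — no transitions
rest 'bc' ignored (set empty)
end set {} — state 1 not in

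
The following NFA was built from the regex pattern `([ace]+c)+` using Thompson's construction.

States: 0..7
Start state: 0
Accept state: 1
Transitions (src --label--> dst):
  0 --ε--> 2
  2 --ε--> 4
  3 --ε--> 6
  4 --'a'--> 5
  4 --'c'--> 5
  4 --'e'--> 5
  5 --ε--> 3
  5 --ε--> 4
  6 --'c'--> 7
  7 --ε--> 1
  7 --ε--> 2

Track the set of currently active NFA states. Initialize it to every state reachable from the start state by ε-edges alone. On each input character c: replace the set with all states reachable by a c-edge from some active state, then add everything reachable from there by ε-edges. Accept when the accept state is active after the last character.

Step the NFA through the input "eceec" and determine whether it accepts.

S₀ = ε-closure({0}) = {0,2,4}
'e' @ 1: {3,4,5,6}
'c' @ 2: {1,2,3,4,5,6,7}  (accept∈set)
'e' @ 3: {3,4,5,6}
'e' @ 4: {3,4,5,6}
'c' @ 5: {1,2,3,4,5,6,7}  (accept∈set)
final: {1,2,3,4,5,6,7}; accept 1 in set

Answer: ACCEPT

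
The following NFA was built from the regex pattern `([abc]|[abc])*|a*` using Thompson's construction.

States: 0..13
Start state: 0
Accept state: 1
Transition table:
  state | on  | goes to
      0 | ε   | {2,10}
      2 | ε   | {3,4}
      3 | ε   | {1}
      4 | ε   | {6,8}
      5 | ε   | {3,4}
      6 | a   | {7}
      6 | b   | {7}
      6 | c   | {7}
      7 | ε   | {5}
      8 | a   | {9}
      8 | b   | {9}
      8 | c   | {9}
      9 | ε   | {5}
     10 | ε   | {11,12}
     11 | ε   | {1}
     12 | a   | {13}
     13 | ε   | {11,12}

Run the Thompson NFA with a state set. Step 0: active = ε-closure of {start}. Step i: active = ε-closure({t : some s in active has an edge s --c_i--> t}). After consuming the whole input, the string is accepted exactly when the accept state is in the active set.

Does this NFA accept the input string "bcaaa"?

Answer: ACCEPT

Trace:
initial (ε-close {0}): {0,1,2,3,4,6,8,10,11,12}
'b' @ 1: {1,3,4,5,6,7,8,9}  (accept∈set)
'c' @ 2: {1,3,4,5,6,7,8,9}  (accept∈set)
'a' @ 3: {1,3,4,5,6,7,8,9}  (accept∈set)
'a' @ 4: {1,3,4,5,6,7,8,9}  (accept∈set)
'a' @ 5: {1,3,4,5,6,7,8,9}  (accept∈set)
final: {1,3,4,5,6,7,8,9}; accept 1 in set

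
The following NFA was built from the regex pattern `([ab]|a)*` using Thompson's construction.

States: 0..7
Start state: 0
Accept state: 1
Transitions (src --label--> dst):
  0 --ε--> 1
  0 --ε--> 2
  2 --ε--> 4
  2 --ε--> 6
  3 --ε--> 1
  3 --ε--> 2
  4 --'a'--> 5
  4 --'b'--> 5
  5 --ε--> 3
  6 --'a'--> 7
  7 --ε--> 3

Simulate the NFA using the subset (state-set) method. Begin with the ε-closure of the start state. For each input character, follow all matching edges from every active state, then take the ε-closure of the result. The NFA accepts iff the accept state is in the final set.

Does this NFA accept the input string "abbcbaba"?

Answer: REJECT

Derivation:
initial (ε-close {0}): {0,1,2,4,6}
'a' @ 1: {1,2,3,4,5,6,7}  [accepting]
'b' @ 2: {1,2,3,4,5,6}  [accepting]
'b' @ 3: {1,2,3,4,5,6}  [accepting]
'c' @ 4: {}  — dead — no transitions
rest 'baba' ignored (set empty)
end set {} — state 1 not in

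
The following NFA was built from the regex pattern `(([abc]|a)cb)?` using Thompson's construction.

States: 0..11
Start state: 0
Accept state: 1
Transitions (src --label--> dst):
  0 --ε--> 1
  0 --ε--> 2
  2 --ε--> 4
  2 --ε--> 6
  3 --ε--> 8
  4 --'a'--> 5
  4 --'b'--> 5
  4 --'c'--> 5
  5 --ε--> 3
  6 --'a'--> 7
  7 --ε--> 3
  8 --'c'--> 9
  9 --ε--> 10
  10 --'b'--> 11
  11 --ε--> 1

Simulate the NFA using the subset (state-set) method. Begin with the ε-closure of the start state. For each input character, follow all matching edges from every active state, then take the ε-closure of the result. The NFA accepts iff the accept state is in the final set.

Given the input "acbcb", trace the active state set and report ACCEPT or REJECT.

Answer: REJECT

Steps:
start: ε-closure({0}) = {0,1,2,4,6}
'a' @ 1: {3,5,7,8}
'c' @ 2: {9,10}
'b' @ 3: {1,11}  [accepting]
'c' @ 4: {}  — state set empty
rest 'b' ignored (set empty)
end set {} — state 1 not in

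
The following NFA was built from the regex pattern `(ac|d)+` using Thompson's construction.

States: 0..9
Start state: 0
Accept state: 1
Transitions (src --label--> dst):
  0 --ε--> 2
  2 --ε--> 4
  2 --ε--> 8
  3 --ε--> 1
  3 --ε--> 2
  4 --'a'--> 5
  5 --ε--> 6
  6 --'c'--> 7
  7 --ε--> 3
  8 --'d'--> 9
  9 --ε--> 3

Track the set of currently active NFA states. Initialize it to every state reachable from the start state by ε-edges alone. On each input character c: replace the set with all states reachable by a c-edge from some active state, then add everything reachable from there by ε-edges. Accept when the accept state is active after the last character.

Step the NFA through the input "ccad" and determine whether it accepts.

Answer: REJECT

Steps:
start: ε-closure({0}) = {0,2,4,8}
'c' @ 1: {}  — no active states
rest 'cad' ignored (set empty)
final: {}; accept 1 not in set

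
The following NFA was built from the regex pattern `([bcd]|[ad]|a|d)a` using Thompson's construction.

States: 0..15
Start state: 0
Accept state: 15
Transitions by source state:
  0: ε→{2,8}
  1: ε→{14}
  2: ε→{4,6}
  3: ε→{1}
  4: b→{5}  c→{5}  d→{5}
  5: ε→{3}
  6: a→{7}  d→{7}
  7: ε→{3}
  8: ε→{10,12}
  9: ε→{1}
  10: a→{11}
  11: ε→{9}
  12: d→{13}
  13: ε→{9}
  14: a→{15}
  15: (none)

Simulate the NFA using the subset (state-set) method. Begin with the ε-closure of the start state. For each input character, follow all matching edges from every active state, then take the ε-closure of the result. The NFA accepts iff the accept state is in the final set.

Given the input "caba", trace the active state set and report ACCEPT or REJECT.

S₀ = ε-closure({0}) = {0,2,4,6,8,10,12}
'c' @ 1: {1,3,5,14}
'a' @ 2: {15}  [accepting]
'b' @ 3: {}  — dead — no transitions
rest 'a' ignored (set empty)
end set {} — state 15 not in

Answer: REJECT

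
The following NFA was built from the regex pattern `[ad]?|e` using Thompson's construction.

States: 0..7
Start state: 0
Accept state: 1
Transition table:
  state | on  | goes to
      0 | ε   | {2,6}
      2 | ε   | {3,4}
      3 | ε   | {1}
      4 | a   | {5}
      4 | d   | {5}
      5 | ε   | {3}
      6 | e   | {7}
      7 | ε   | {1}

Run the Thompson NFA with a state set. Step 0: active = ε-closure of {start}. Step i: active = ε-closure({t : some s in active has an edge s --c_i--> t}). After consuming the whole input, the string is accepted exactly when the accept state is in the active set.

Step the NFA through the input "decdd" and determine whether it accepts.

Answer: REJECT

Trace:
S₀ = ε-closure({0}) = {0,1,2,3,4,6}
'd' @ 1: {1,3,5}  [accepting]
'e' @ 2: {}  — no active states
rest 'cdd' ignored (set empty)
after full input: {}  (accept=1 not in)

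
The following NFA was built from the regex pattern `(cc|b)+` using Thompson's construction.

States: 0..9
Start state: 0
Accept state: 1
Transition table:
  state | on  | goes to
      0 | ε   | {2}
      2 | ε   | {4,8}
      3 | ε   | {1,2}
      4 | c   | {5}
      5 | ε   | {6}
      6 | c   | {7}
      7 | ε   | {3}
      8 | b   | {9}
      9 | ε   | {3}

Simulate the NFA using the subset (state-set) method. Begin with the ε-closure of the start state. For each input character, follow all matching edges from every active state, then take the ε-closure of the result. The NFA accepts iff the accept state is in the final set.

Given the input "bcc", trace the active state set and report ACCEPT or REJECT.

Answer: ACCEPT

Steps:
start: ε-closure({0}) = {0,2,4,8}
'b' @ 1: {1,2,3,4,8,9}  (accept∈set)
'c' @ 2: {5,6}
'c' @ 3: {1,2,3,4,7,8}  (accept∈set)
final: {1,2,3,4,7,8}; accept 1 in set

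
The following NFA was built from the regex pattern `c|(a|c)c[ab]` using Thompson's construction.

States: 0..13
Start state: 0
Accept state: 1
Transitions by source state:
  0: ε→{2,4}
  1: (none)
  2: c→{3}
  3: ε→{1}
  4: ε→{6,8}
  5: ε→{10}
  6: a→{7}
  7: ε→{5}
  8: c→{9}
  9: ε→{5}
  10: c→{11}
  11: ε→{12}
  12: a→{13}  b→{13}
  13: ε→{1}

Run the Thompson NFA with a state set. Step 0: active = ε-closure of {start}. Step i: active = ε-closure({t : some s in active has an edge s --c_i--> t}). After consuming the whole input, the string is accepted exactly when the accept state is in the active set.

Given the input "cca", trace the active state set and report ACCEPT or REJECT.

Answer: ACCEPT

Trace:
start: ε-closure({0}) = {0,2,4,6,8}
'c' @ 1: {1,3,5,9,10}  [accepting]
'c' @ 2: {11,12}
'a' @ 3: {1,13}  [accepting]
after full input: {1,13}  (accept=1 in)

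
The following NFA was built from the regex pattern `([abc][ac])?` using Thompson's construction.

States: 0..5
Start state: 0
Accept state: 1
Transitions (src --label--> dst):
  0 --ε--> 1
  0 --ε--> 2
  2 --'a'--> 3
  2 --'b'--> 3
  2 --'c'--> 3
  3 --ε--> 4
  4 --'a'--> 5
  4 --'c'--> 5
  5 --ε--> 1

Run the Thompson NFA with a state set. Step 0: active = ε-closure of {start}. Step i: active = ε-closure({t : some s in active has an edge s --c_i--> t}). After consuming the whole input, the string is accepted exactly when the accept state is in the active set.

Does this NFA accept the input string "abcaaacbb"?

start: ε-closure({0}) = {0,1,2}
'a' @ 1: {3,4}
'b' @ 2: {}  — no active states
rest 'caaacbb' ignored (set empty)
final: {}; accept 1 not in set

Answer: REJECT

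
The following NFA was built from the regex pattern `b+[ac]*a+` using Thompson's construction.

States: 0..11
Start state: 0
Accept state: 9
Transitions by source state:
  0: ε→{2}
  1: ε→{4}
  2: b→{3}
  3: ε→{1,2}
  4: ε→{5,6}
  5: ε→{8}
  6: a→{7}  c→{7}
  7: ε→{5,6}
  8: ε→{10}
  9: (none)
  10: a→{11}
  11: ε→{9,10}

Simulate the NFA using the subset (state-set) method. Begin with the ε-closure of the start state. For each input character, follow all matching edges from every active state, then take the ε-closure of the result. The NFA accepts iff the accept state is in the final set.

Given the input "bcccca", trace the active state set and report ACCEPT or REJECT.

start: ε-closure({0}) = {0,2}
'b' @ 1: {1,2,3,4,5,6,8,10}
'c' @ 2: {5,6,7,8,10}
'c' @ 3: {5,6,7,8,10}
'c' @ 4: {5,6,7,8,10}
'c' @ 5: {5,6,7,8,10}
'a' @ 6: {5,6,7,8,9,10,11}  [accepting]
after full input: {5,6,7,8,9,10,11}  (accept=9 in)

Answer: ACCEPT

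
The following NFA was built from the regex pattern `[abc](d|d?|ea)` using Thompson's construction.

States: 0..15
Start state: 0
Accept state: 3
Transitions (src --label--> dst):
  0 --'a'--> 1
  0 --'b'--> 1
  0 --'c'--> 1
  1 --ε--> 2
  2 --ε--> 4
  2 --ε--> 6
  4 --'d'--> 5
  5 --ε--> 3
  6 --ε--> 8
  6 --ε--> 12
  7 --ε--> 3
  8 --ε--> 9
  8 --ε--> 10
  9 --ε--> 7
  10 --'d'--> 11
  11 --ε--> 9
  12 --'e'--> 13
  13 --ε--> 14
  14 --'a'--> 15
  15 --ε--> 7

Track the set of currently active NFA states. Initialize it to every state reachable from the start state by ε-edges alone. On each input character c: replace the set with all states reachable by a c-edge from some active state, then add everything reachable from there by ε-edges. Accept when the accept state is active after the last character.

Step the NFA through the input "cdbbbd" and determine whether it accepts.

Answer: REJECT

Steps:
S₀ = ε-closure({0}) = {0}
'c' @ 1: {1,2,3,4,6,7,8,9,10,12}  (accept∈set)
'd' @ 2: {3,5,7,9,11}  (accept∈set)
'b' @ 3: {}  — no active states
rest 'bbd' ignored (set empty)
final: {}; accept 3 not in set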